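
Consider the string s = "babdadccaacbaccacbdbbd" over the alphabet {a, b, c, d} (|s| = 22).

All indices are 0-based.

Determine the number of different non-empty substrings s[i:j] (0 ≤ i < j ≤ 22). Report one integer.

225

sorted suffixes:
  #0 SA[0]=8  'aacbaccacbdbbd'
  #1 SA[1]=1  'abdadccaacbaccacbdbbd'
  #2 SA[2]=9  'acbaccacbdbbd'
  #3 SA[3]=15  'acbdbbd'
  #4 SA[4]=12  'accacbdbbd'
  #5 SA[5]=4  'adccaacbaccacbdbbd'
  #6 SA[6]=0  'babdadccaacbaccacbdbbd'
  #7 SA[7]=11  'baccacbdbbd'
  #8 SA[8]=19  'bbd'
  #9 SA[9]=20  'bd'
  #10 SA[10]=2  'bdadccaacbaccacbdbbd'
  #11 SA[11]=17  'bdbbd'
  #12 SA[12]=7  'caacbaccacbdbbd'
  #13 SA[13]=14  'cacbdbbd'
  #14 SA[14]=10  'cbaccacbdbbd'
  #15 SA[15]=16  'cbdbbd'
  #16 SA[16]=6  'ccaacbaccacbdbbd'
  #17 SA[17]=13  'ccacbdbbd'
  #18 SA[18]=21  'd'
  #19 SA[19]=3  'dadccaacbaccacbdbbd'
  #20 SA[20]=18  'dbbd'
  #21 SA[21]=5  'dccaacbaccacbdbbd'

SA = [8, 1, 9, 15, 12, 4, 0, 11, 19, 20, 2, 17, 7, 14, 10, 16, 6, 13, 21, 3, 18, 5]
i: (SA[i-1],SA[i]) lcp shared
  1: (8,1) 1 'a'
  2: (1,9) 1 'a'
  3: (9,15) 3 'acb'
  4: (15,12) 2 'ac'
  5: (12,4) 1 'a'
  6: (4,0) 0 ''
  7: (0,11) 2 'ba'
  8: (11,19) 1 'b'
  9: (19,20) 1 'b'
  10: (20,2) 2 'bd'
  11: (2,17) 2 'bd'
  12: (17,7) 0 ''
  13: (7,14) 2 'ca'
  14: (14,10) 1 'c'
  15: (10,16) 2 'cb'
  16: (16,6) 1 'c'
  17: (6,13) 3 'cca'
  18: (13,21) 0 ''
  19: (21,3) 1 'd'
  20: (3,18) 1 'd'
  21: (18,5) 1 'd'

n(n+1)/2 = 22·23/2 = 253
Σ LCP = 0 + 1 + 1 + 3 + 2 + 1 + 0 + 2 + 1 + 1 + 2 + 2 + 0 + 2 + 1 + 2 + 1 + 3 + 0 + 1 + 1 + 1 = 28
distinct = 253 − 28 = 225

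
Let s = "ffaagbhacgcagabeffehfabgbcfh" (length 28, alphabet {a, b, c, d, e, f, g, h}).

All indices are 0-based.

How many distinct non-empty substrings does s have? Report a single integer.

sorted suffixes:
  #0 SA[0]=2  'aagbhacgcagabeffehfabgbcfh'
  #1 SA[1]=13  'abeffehfabgbcfh'
  #2 SA[2]=21  'abgbcfh'
  #3 SA[3]=7  'acgcagabeffehfabgbcfh'
  #4 SA[4]=11  'agabeffehfabgbcfh'
  #5 SA[5]=3  'agbhacgcagabeffehfabgbcfh'
  #6 SA[6]=24  'bcfh'
  #7 SA[7]=14  'beffehfabgbcfh'
  #8 SA[8]=22  'bgbcfh'
  #9 SA[9]=5  'bhacgcagabeffehfabgbcfh'
  #10 SA[10]=10  'cagabeffehfabgbcfh'
  #11 SA[11]=25  'cfh'
  #12 SA[12]=8  'cgcagabeffehfabgbcfh'
  #13 SA[13]=15  'effehfabgbcfh'
  #14 SA[14]=18  'ehfabgbcfh'
  #15 SA[15]=1  'faagbhacgcagabeffehfabgbcfh'
  #16 SA[16]=20  'fabgbcfh'
  #17 SA[17]=17  'fehfabgbcfh'
  #18 SA[18]=0  'ffaagbhacgcagabeffehfabgbcfh'
  #19 SA[19]=16  'ffehfabgbcfh'
  #20 SA[20]=26  'fh'
  #21 SA[21]=12  'gabeffehfabgbcfh'
  #22 SA[22]=23  'gbcfh'
  #23 SA[23]=4  'gbhacgcagabeffehfabgbcfh'
  #24 SA[24]=9  'gcagabeffehfabgbcfh'
  #25 SA[25]=27  'h'
  #26 SA[26]=6  'hacgcagabeffehfabgbcfh'
  #27 SA[27]=19  'hfabgbcfh'

SA = [2, 13, 21, 7, 11, 3, 24, 14, 22, 5, 10, 25, 8, 15, 18, 1, 20, 17, 0, 16, 26, 12, 23, 4, 9, 27, 6, 19]
rank  pair      lcp
   1  s[2:],s[13:]  1  'a'
   2  s[13:],s[21:]  2  'ab'
   3  s[21:],s[7:]  1  'a'
   4  s[7:],s[11:]  1  'a'
   5  s[11:],s[3:]  2  'ag'
   6  s[3:],s[24:]  0  ''
   7  s[24:],s[14:]  1  'b'
   8  s[14:],s[22:]  1  'b'
   9  s[22:],s[5:]  1  'b'
  10  s[5:],s[10:]  0  ''
  11  s[10:],s[25:]  1  'c'
  12  s[25:],s[8:]  1  'c'
  13  s[8:],s[15:]  0  ''
  14  s[15:],s[18:]  1  'e'
  15  s[18:],s[1:]  0  ''
  16  s[1:],s[20:]  2  'fa'
  17  s[20:],s[17:]  1  'f'
  18  s[17:],s[0:]  1  'f'
  19  s[0:],s[16:]  2  'ff'
  20  s[16:],s[26:]  1  'f'
  21  s[26:],s[12:]  0  ''
  22  s[12:],s[23:]  1  'g'
  23  s[23:],s[4:]  2  'gb'
  24  s[4:],s[9:]  1  'g'
  25  s[9:],s[27:]  0  ''
  26  s[27:],s[6:]  1  'h'
  27  s[6:],s[19:]  1  'h'

n(n+1)/2 = 28·29/2 = 406
Σ LCP = 0 + 1 + 2 + 1 + 1 + 2 + 0 + 1 + 1 + 1 + 0 + 1 + 1 + 0 + 1 + 0 + 2 + 1 + 1 + 2 + 1 + 0 + 1 + 2 + 1 + 0 + 1 + 1 = 26
distinct = 406 − 26 = 380

380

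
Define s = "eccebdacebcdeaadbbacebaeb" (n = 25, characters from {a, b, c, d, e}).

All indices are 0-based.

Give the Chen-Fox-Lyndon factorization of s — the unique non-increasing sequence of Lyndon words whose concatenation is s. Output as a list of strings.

["e", "cce", "bd", "acebcde", "aadbbacebaeb"]

emit factor 1: 'e' (i=0, period=1)
emit factor 2: 'cce' (i=1, period=3)
emit factor 3: 'bd' (i=4, period=2)
emit factor 4: 'acebcde' (i=6, period=7)
emit factor 5: 'aadbbacebaeb' (i=13, period=12)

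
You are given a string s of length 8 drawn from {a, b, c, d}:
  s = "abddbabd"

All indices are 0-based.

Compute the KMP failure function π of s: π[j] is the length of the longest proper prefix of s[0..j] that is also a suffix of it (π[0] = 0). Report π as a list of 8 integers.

π[0] = 0
j=1 s[j]='b': π[1]=0 (border '')
j=2 s[j]='d': π[2]=0 (border '')
j=3 s[j]='d': π[3]=0 (border '')
j=4 s[j]='b': π[4]=0 (border '')
j=5 s[j]='a': π[5]=1 (border 'a')
j=6 s[j]='b': π[6]=2 (border 'ab')
j=7 s[j]='d': π[7]=3 (border 'abd')

[0, 0, 0, 0, 0, 1, 2, 3]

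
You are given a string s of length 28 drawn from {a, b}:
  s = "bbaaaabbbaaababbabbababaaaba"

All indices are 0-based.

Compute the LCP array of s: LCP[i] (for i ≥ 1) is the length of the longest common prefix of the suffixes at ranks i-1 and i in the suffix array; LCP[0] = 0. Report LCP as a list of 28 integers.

[0, 1, 3, 5, 4, 2, 4, 3, 1, 3, 3, 4, 2, 5, 3, 0, 2, 4, 6, 2, 4, 3, 6, 1, 5, 3, 4, 2]

rank | idx | suffix
   0 |  27 | a
   1 |   2 | aaaabbbaaababbabbababaaaba
   2 |  23 | aaaba
   3 |   9 | aaababbabbababaaaba
   4 |   3 | aaabbbaaababbabbababaaaba
   5 |  24 | aaba
   6 |  10 | aababbabbababaaaba
   7 |   4 | aabbbaaababbabbababaaaba
   8 |  25 | aba
   9 |  21 | abaaaba
  10 |  19 | ababaaaba
  11 |  11 | ababbabbababaaaba
  12 |  16 | abbababaaaba
  13 |  13 | abbabbababaaaba
  14 |   5 | abbbaaababbabbababaaaba
  15 |  26 | ba
  16 |   1 | baaaabbbaaababbabbababaaaba
  17 |  22 | baaaba
  18 |   8 | baaababbabbababaaaba
  19 |  20 | babaaaba
  20 |  18 | bababaaaba
  21 |  15 | babbababaaaba
  22 |  12 | babbabbababaaaba
  23 |   0 | bbaaaabbbaaababbabbababaaaba
  24 |   7 | bbaaababbabbababaaaba
  25 |  17 | bbababaaaba
  26 |  14 | bbabbababaaaba
  27 |   6 | bbbaaababbabbababaaaba

SA = [27, 2, 23, 9, 3, 24, 10, 4, 25, 21, 19, 11, 16, 13, 5, 26, 1, 22, 8, 20, 18, 15, 12, 0, 7, 17, 14, 6]
i: (SA[i-1],SA[i]) lcp shared
  1: (27,2) 1 'a'
  2: (2,23) 3 'aaa'
  3: (23,9) 5 'aaaba'
  4: (9,3) 4 'aaab'
  5: (3,24) 2 'aa'
  6: (24,10) 4 'aaba'
  7: (10,4) 3 'aab'
  8: (4,25) 1 'a'
  9: (25,21) 3 'aba'
  10: (21,19) 3 'aba'
  11: (19,11) 4 'abab'
  12: (11,16) 2 'ab'
  13: (16,13) 5 'abbab'
  14: (13,5) 3 'abb'
  15: (5,26) 0 ''
  16: (26,1) 2 'ba'
  17: (1,22) 4 'baaa'
  18: (22,8) 6 'baaaba'
  19: (8,20) 2 'ba'
  20: (20,18) 4 'baba'
  21: (18,15) 3 'bab'
  22: (15,12) 6 'babbab'
  23: (12,0) 1 'b'
  24: (0,7) 5 'bbaaa'
  25: (7,17) 3 'bba'
  26: (17,14) 4 'bbab'
  27: (14,6) 2 'bb'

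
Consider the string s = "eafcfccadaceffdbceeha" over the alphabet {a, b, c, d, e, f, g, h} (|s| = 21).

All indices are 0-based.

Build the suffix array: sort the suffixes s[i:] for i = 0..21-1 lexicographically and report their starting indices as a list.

[20, 9, 7, 1, 15, 6, 5, 16, 10, 3, 8, 14, 0, 17, 11, 18, 4, 2, 13, 12, 19]

sorted suffixes:
  #0 SA[0]=20  'a'
  #1 SA[1]=9  'aceffdbceeha'
  #2 SA[2]=7  'adaceffdbceeha'
  #3 SA[3]=1  'afcfccadaceffdbceeha'
  #4 SA[4]=15  'bceeha'
  #5 SA[5]=6  'cadaceffdbceeha'
  #6 SA[6]=5  'ccadaceffdbceeha'
  #7 SA[7]=16  'ceeha'
  #8 SA[8]=10  'ceffdbceeha'
  #9 SA[9]=3  'cfccadaceffdbceeha'
  #10 SA[10]=8  'daceffdbceeha'
  #11 SA[11]=14  'dbceeha'
  #12 SA[12]=0  'eafcfccadaceffdbceeha'
  #13 SA[13]=17  'eeha'
  #14 SA[14]=11  'effdbceeha'
  #15 SA[15]=18  'eha'
  #16 SA[16]=4  'fccadaceffdbceeha'
  #17 SA[17]=2  'fcfccadaceffdbceeha'
  #18 SA[18]=13  'fdbceeha'
  #19 SA[19]=12  'ffdbceeha'
  #20 SA[20]=19  'ha'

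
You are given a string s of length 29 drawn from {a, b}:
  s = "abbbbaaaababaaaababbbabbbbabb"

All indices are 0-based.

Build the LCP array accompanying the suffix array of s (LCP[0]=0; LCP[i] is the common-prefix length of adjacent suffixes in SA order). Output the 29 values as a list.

rank→(start, suffix):
  0 → (5, 'aaaababaaaababbbabbbbabb')
  1 → (12, 'aaaababbbabbbbabb')
  2 → (6, 'aaababaaaababbbabbbbabb')
  3 → (13, 'aaababbbabbbbabb')
  4 → (7, 'aababaaaababbbabbbbabb')
  5 → (14, 'aababbbabbbbabb')
  6 → (10, 'abaaaababbbabbbbabb')
  7 → (8, 'ababaaaababbbabbbbabb')
  8 → (15, 'ababbbabbbbabb')
  9 → (26, 'abb')
  10 → (17, 'abbbabbbbabb')
  11 → (0, 'abbbbaaaababaaaababbbabbbbabb')
  12 → (21, 'abbbbabb')
  13 → (28, 'b')
  14 → (4, 'baaaababaaaababbbabbbbabb')
  15 → (11, 'baaaababbbabbbbabb')
  16 → (9, 'babaaaababbbabbbbabb')
  17 → (25, 'babb')
  18 → (16, 'babbbabbbbabb')
  19 → (20, 'babbbbabb')
  20 → (27, 'bb')
  21 → (3, 'bbaaaababaaaababbbabbbbabb')
  22 → (24, 'bbabb')
  23 → (19, 'bbabbbbabb')
  24 → (2, 'bbbaaaababaaaababbbabbbbabb')
  25 → (23, 'bbbabb')
  26 → (18, 'bbbabbbbabb')
  27 → (1, 'bbbbaaaababaaaababbbabbbbabb')
  28 → (22, 'bbbbabb')

SA = [5, 12, 6, 13, 7, 14, 10, 8, 15, 26, 17, 0, 21, 28, 4, 11, 9, 25, 16, 20, 27, 3, 24, 19, 2, 23, 18, 1, 22]
[i] adj suffixes → lcp
  [1] 5/12 → 7 ('aaaabab')
  [2] 12/6 → 3 ('aaa')
  [3] 6/13 → 6 ('aaabab')
  [4] 13/7 → 2 ('aa')
  [5] 7/14 → 5 ('aabab')
  [6] 14/10 → 1 ('a')
  [7] 10/8 → 3 ('aba')
  [8] 8/15 → 4 ('abab')
  [9] 15/26 → 2 ('ab')
  [10] 26/17 → 3 ('abb')
  [11] 17/0 → 4 ('abbb')
  [12] 0/21 → 6 ('abbbba')
  [13] 21/28 → 0 ('')
  [14] 28/4 → 1 ('b')
  [15] 4/11 → 8 ('baaaabab')
  [16] 11/9 → 2 ('ba')
  [17] 9/25 → 3 ('bab')
  [18] 25/16 → 4 ('babb')
  [19] 16/20 → 5 ('babbb')
  [20] 20/27 → 1 ('b')
  [21] 27/3 → 2 ('bb')
  [22] 3/24 → 3 ('bba')
  [23] 24/19 → 5 ('bbabb')
  [24] 19/2 → 2 ('bb')
  [25] 2/23 → 4 ('bbba')
  [26] 23/18 → 6 ('bbbabb')
  [27] 18/1 → 3 ('bbb')
  [28] 1/22 → 5 ('bbbba')

[0, 7, 3, 6, 2, 5, 1, 3, 4, 2, 3, 4, 6, 0, 1, 8, 2, 3, 4, 5, 1, 2, 3, 5, 2, 4, 6, 3, 5]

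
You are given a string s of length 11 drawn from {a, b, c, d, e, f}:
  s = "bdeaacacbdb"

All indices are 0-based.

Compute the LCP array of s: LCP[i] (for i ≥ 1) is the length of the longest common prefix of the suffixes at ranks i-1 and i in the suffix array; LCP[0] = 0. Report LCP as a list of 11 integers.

sorted suffixes:
  #0 SA[0]=3  'aacacbdb'
  #1 SA[1]=4  'acacbdb'
  #2 SA[2]=6  'acbdb'
  #3 SA[3]=10  'b'
  #4 SA[4]=8  'bdb'
  #5 SA[5]=0  'bdeaacacbdb'
  #6 SA[6]=5  'cacbdb'
  #7 SA[7]=7  'cbdb'
  #8 SA[8]=9  'db'
  #9 SA[9]=1  'deaacacbdb'
  #10 SA[10]=2  'eaacacbdb'

SA = [3, 4, 6, 10, 8, 0, 5, 7, 9, 1, 2]
[i] adj suffixes → lcp
  [1] 3/4 → 1 ('a')
  [2] 4/6 → 2 ('ac')
  [3] 6/10 → 0 ('')
  [4] 10/8 → 1 ('b')
  [5] 8/0 → 2 ('bd')
  [6] 0/5 → 0 ('')
  [7] 5/7 → 1 ('c')
  [8] 7/9 → 0 ('')
  [9] 9/1 → 1 ('d')
  [10] 1/2 → 0 ('')

[0, 1, 2, 0, 1, 2, 0, 1, 0, 1, 0]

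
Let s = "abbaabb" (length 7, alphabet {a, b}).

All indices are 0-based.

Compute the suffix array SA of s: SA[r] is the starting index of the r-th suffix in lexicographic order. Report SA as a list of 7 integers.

[3, 4, 0, 6, 2, 5, 1]

rank | idx | suffix
   0 |   3 | aabb
   1 |   4 | abb
   2 |   0 | abbaabb
   3 |   6 | b
   4 |   2 | baabb
   5 |   5 | bb
   6 |   1 | bbaabb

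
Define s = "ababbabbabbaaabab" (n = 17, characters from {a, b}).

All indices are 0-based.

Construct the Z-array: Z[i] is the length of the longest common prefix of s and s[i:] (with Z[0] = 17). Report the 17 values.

Z[0]=17
i=1: fresh scan; Z[1]=0
i=2: fresh scan; Z[2]=2 extend→box=[2,4)
i=3: min(r-i=1, Z[1]=0)=0; Z[3]=0
i=4: fresh scan; Z[4]=0
i=5: fresh scan; Z[5]=2 extend→box=[5,7)
i=6: min(r-i=1, Z[1]=0)=0; Z[6]=0
i=7: fresh scan; Z[7]=0
i=8: fresh scan; Z[8]=2 extend→box=[8,10)
i=9: min(r-i=1, Z[1]=0)=0; Z[9]=0
i=10: fresh scan; Z[10]=0
i=11: fresh scan; Z[11]=1 extend→box=[11,12)
i=12: fresh scan; Z[12]=1 extend→box=[12,13)
i=13: fresh scan; Z[13]=4 extend→box=[13,17)
i=14: min(r-i=3, Z[1]=0)=0; Z[14]=0
i=15: min(r-i=2, Z[2]=2)=2; Z[15]=2
i=16: min(r-i=1, Z[3]=0)=0; Z[16]=0

[17, 0, 2, 0, 0, 2, 0, 0, 2, 0, 0, 1, 1, 4, 0, 2, 0]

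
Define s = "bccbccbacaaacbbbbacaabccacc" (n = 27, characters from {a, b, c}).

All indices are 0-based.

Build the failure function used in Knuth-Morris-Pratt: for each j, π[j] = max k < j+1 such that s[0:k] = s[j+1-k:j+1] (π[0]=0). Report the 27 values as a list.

π[0] = 0
j=1 s[j]='c': π[1]=0 (border '')
j=2 s[j]='c': π[2]=0 (border '')
j=3 s[j]='b': π[3]=1 (border 'b')
j=4 s[j]='c': π[4]=2 (border 'bc')
j=5 s[j]='c': π[5]=3 (border 'bcc')
j=6 s[j]='b': π[6]=4 (border 'bccb')
j=7 s[j]='a': k: 4→1→0; π[7]=0 (border '')
j=8 s[j]='c': π[8]=0 (border '')
j=9 s[j]='a': π[9]=0 (border '')
j=10 s[j]='a': π[10]=0 (border '')
j=11 s[j]='a': π[11]=0 (border '')
j=12 s[j]='c': π[12]=0 (border '')
j=13 s[j]='b': π[13]=1 (border 'b')
j=14 s[j]='b': k: 1→0; π[14]=1 (border 'b')
j=15 s[j]='b': k: 1→0; π[15]=1 (border 'b')
j=16 s[j]='b': k: 1→0; π[16]=1 (border 'b')
j=17 s[j]='a': k: 1→0; π[17]=0 (border '')
j=18 s[j]='c': π[18]=0 (border '')
j=19 s[j]='a': π[19]=0 (border '')
j=20 s[j]='a': π[20]=0 (border '')
j=21 s[j]='b': π[21]=1 (border 'b')
j=22 s[j]='c': π[22]=2 (border 'bc')
j=23 s[j]='c': π[23]=3 (border 'bcc')
j=24 s[j]='a': k: 3→0; π[24]=0 (border '')
j=25 s[j]='c': π[25]=0 (border '')
j=26 s[j]='c': π[26]=0 (border '')

[0, 0, 0, 1, 2, 3, 4, 0, 0, 0, 0, 0, 0, 1, 1, 1, 1, 0, 0, 0, 0, 1, 2, 3, 0, 0, 0]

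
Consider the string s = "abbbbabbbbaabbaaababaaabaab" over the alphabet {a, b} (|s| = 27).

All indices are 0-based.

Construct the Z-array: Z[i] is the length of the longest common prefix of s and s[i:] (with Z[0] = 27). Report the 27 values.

[27, 0, 0, 0, 0, 6, 0, 0, 0, 0, 1, 3, 0, 0, 1, 1, 2, 0, 2, 0, 1, 1, 2, 0, 1, 2, 0]

Z[0]=27
i=1: i≥r, start 0; Z[1]=0
i=2: i≥r, start 0; Z[2]=0
i=3: i≥r, start 0; Z[3]=0
i=4: i≥r, start 0; Z[4]=0
i=5: i≥r, start 0; Z[5]=6 extend→box=[5,11)
i=6: min(r-i=5, Z[1]=0)=0; Z[6]=0
i=7: min(r-i=4, Z[2]=0)=0; Z[7]=0
i=8: min(r-i=3, Z[3]=0)=0; Z[8]=0
i=9: min(r-i=2, Z[4]=0)=0; Z[9]=0
i=10: min(r-i=1, Z[5]=6)=1; Z[10]=1
i=11: i≥r, start 0; Z[11]=3 extend→box=[11,14)
i=12: min(r-i=2, Z[1]=0)=0; Z[12]=0
i=13: min(r-i=1, Z[2]=0)=0; Z[13]=0
i=14: i≥r, start 0; Z[14]=1 extend→box=[14,15)
i=15: i≥r, start 0; Z[15]=1 extend→box=[15,16)
i=16: i≥r, start 0; Z[16]=2 extend→box=[16,18)
i=17: min(r-i=1, Z[1]=0)=0; Z[17]=0
i=18: i≥r, start 0; Z[18]=2 extend→box=[18,20)
i=19: min(r-i=1, Z[1]=0)=0; Z[19]=0
i=20: i≥r, start 0; Z[20]=1 extend→box=[20,21)
i=21: i≥r, start 0; Z[21]=1 extend→box=[21,22)
i=22: i≥r, start 0; Z[22]=2 extend→box=[22,24)
i=23: min(r-i=1, Z[1]=0)=0; Z[23]=0
i=24: i≥r, start 0; Z[24]=1 extend→box=[24,25)
i=25: i≥r, start 0; Z[25]=2 extend→box=[25,27)
i=26: min(r-i=1, Z[1]=0)=0; Z[26]=0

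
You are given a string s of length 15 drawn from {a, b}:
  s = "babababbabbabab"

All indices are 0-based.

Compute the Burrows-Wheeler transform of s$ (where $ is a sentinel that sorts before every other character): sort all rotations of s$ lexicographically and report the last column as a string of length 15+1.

rank  rotation          last
    0  $babababbabbabab  b
    1  ab$babababbabbab  b
    2  abab$babababbabb  b
    3  abababbabbabab$b  b
    4  ababbabbabab$bab  b
    5  abbabab$babababb  b
    6  abbabbabab$babab  b
    7  b$babababbabbaba  a
    8  bab$babababbabba  a
    9  babab$babababbab  b
   10  babababbabbabab$  $
   11  bababbabbabab$ba  a
   12  babbabab$bababab  b
   13  babbabbabab$baba  a
   14  bbabab$babababba  a
   15  bbabbabab$bababa  a

bbbbbbbaab$abaaa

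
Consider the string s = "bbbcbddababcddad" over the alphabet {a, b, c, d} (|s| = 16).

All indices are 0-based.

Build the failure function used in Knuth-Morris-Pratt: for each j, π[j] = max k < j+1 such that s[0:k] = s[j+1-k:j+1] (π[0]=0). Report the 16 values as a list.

[0, 1, 2, 0, 1, 0, 0, 0, 1, 0, 1, 0, 0, 0, 0, 0]

π[0] = 0
j=1 s[j]='b': π[1]=1 (border 'b')
j=2 s[j]='b': π[2]=2 (border 'bb')
j=3 s[j]='c': k: 2→1→0; π[3]=0 (border '')
j=4 s[j]='b': π[4]=1 (border 'b')
j=5 s[j]='d': k: 1→0; π[5]=0 (border '')
j=6 s[j]='d': π[6]=0 (border '')
j=7 s[j]='a': π[7]=0 (border '')
j=8 s[j]='b': π[8]=1 (border 'b')
j=9 s[j]='a': k: 1→0; π[9]=0 (border '')
j=10 s[j]='b': π[10]=1 (border 'b')
j=11 s[j]='c': k: 1→0; π[11]=0 (border '')
j=12 s[j]='d': π[12]=0 (border '')
j=13 s[j]='d': π[13]=0 (border '')
j=14 s[j]='a': π[14]=0 (border '')
j=15 s[j]='d': π[15]=0 (border '')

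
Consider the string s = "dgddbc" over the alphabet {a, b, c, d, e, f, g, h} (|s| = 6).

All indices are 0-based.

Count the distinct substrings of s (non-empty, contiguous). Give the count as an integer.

rank | idx | suffix
   0 |   4 | bc
   1 |   5 | c
   2 |   3 | dbc
   3 |   2 | ddbc
   4 |   0 | dgddbc
   5 |   1 | gddbc

SA = [4, 5, 3, 2, 0, 1]
[i] adj suffixes → lcp
  [1] 4/5 → 0 ('')
  [2] 5/3 → 0 ('')
  [3] 3/2 → 1 ('d')
  [4] 2/0 → 1 ('d')
  [5] 0/1 → 0 ('')

n(n+1)/2 = 6·7/2 = 21
Σ LCP = 0 + 0 + 0 + 1 + 1 + 0 = 2
distinct = 21 − 2 = 19

19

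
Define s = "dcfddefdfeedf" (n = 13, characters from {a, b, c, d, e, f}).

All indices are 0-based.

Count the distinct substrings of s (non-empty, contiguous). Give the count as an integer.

80

sorted suffixes:
  #0 SA[0]=1  'cfddefdfeedf'
  #1 SA[1]=0  'dcfddefdfeedf'
  #2 SA[2]=3  'ddefdfeedf'
  #3 SA[3]=4  'defdfeedf'
  #4 SA[4]=11  'df'
  #5 SA[5]=7  'dfeedf'
  #6 SA[6]=10  'edf'
  #7 SA[7]=9  'eedf'
  #8 SA[8]=5  'efdfeedf'
  #9 SA[9]=12  'f'
  #10 SA[10]=2  'fddefdfeedf'
  #11 SA[11]=6  'fdfeedf'
  #12 SA[12]=8  'feedf'

SA = [1, 0, 3, 4, 11, 7, 10, 9, 5, 12, 2, 6, 8]
[i] adj suffixes → lcp
  [1] 1/0 → 0 ('')
  [2] 0/3 → 1 ('d')
  [3] 3/4 → 1 ('d')
  [4] 4/11 → 1 ('d')
  [5] 11/7 → 2 ('df')
  [6] 7/10 → 0 ('')
  [7] 10/9 → 1 ('e')
  [8] 9/5 → 1 ('e')
  [9] 5/12 → 0 ('')
  [10] 12/2 → 1 ('f')
  [11] 2/6 → 2 ('fd')
  [12] 6/8 → 1 ('f')

n(n+1)/2 = 13·14/2 = 91
Σ LCP = 0 + 0 + 1 + 1 + 1 + 2 + 0 + 1 + 1 + 0 + 1 + 2 + 1 = 11
distinct = 91 − 11 = 80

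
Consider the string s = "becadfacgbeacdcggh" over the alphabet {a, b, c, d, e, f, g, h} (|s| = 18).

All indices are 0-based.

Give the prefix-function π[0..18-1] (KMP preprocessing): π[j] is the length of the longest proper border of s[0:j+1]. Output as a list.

[0, 0, 0, 0, 0, 0, 0, 0, 0, 1, 2, 0, 0, 0, 0, 0, 0, 0]

π[0] = 0
j=1 s[j]='e': π[1]=0 (border '')
j=2 s[j]='c': π[2]=0 (border '')
j=3 s[j]='a': π[3]=0 (border '')
j=4 s[j]='d': π[4]=0 (border '')
j=5 s[j]='f': π[5]=0 (border '')
j=6 s[j]='a': π[6]=0 (border '')
j=7 s[j]='c': π[7]=0 (border '')
j=8 s[j]='g': π[8]=0 (border '')
j=9 s[j]='b': π[9]=1 (border 'b')
j=10 s[j]='e': π[10]=2 (border 'be')
j=11 s[j]='a': k: 2→0; π[11]=0 (border '')
j=12 s[j]='c': π[12]=0 (border '')
j=13 s[j]='d': π[13]=0 (border '')
j=14 s[j]='c': π[14]=0 (border '')
j=15 s[j]='g': π[15]=0 (border '')
j=16 s[j]='g': π[16]=0 (border '')
j=17 s[j]='h': π[17]=0 (border '')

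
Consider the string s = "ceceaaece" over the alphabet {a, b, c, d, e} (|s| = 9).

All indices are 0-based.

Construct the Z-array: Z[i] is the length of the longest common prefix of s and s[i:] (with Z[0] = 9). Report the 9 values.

[9, 0, 2, 0, 0, 0, 0, 2, 0]

Z[0]=9
i=1: i≥r, start 0; Z[1]=0
i=2: i≥r, start 0; Z[2]=2 scan→box=[2,4)
i=3: min(r-i=1, Z[1]=0)=0; Z[3]=0
i=4: i≥r, start 0; Z[4]=0
i=5: i≥r, start 0; Z[5]=0
i=6: i≥r, start 0; Z[6]=0
i=7: i≥r, start 0; Z[7]=2 scan→box=[7,9)
i=8: min(r-i=1, Z[1]=0)=0; Z[8]=0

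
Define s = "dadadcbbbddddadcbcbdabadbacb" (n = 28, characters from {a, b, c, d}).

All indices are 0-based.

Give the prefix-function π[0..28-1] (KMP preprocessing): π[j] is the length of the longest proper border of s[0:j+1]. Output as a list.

[0, 0, 1, 2, 3, 0, 0, 0, 0, 1, 1, 1, 1, 2, 3, 0, 0, 0, 0, 1, 2, 0, 0, 1, 0, 0, 0, 0]

π[0] = 0
j=1 s[j]='a': π[1]=0 (border '')
j=2 s[j]='d': π[2]=1 (border 'd')
j=3 s[j]='a': π[3]=2 (border 'da')
j=4 s[j]='d': π[4]=3 (border 'dad')
j=5 s[j]='c': k: 3→1→0; π[5]=0 (border '')
j=6 s[j]='b': π[6]=0 (border '')
j=7 s[j]='b': π[7]=0 (border '')
j=8 s[j]='b': π[8]=0 (border '')
j=9 s[j]='d': π[9]=1 (border 'd')
j=10 s[j]='d': k: 1→0; π[10]=1 (border 'd')
j=11 s[j]='d': k: 1→0; π[11]=1 (border 'd')
j=12 s[j]='d': k: 1→0; π[12]=1 (border 'd')
j=13 s[j]='a': π[13]=2 (border 'da')
j=14 s[j]='d': π[14]=3 (border 'dad')
j=15 s[j]='c': k: 3→1→0; π[15]=0 (border '')
j=16 s[j]='b': π[16]=0 (border '')
j=17 s[j]='c': π[17]=0 (border '')
j=18 s[j]='b': π[18]=0 (border '')
j=19 s[j]='d': π[19]=1 (border 'd')
j=20 s[j]='a': π[20]=2 (border 'da')
j=21 s[j]='b': k: 2→0; π[21]=0 (border '')
j=22 s[j]='a': π[22]=0 (border '')
j=23 s[j]='d': π[23]=1 (border 'd')
j=24 s[j]='b': k: 1→0; π[24]=0 (border '')
j=25 s[j]='a': π[25]=0 (border '')
j=26 s[j]='c': π[26]=0 (border '')
j=27 s[j]='b': π[27]=0 (border '')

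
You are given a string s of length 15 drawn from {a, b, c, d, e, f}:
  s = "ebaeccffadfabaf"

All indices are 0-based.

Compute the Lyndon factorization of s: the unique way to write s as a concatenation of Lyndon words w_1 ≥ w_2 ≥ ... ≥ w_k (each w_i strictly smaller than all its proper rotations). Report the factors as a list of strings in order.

emit factor 1: 'e' (i=0, period=1)
emit factor 2: 'b' (i=1, period=1)
emit factor 3: 'aeccff' (i=2, period=6)
emit factor 4: 'adf' (i=8, period=3)
emit factor 5: 'abaf' (i=11, period=4)

["e", "b", "aeccff", "adf", "abaf"]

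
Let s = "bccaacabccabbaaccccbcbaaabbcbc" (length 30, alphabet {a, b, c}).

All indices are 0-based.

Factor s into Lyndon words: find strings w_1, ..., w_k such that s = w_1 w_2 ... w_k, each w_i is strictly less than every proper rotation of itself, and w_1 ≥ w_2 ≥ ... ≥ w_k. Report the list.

emit factor 1: 'bcc' (i=0, period=3)
emit factor 2: 'aacabccabbaaccccbcb' (i=3, period=19)
emit factor 3: 'aaabbcbc' (i=22, period=8)

["bcc", "aacabccabbaaccccbcb", "aaabbcbc"]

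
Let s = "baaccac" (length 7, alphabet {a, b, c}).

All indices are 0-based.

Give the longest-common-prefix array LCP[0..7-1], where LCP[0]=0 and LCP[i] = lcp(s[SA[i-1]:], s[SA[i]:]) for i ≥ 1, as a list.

[0, 1, 2, 0, 0, 1, 1]

sorted suffixes:
  #0 SA[0]=1  'aaccac'
  #1 SA[1]=5  'ac'
  #2 SA[2]=2  'accac'
  #3 SA[3]=0  'baaccac'
  #4 SA[4]=6  'c'
  #5 SA[5]=4  'cac'
  #6 SA[6]=3  'ccac'

SA = [1, 5, 2, 0, 6, 4, 3]
[i] adj suffixes → lcp
  [1] 1/5 → 1 ('a')
  [2] 5/2 → 2 ('ac')
  [3] 2/0 → 0 ('')
  [4] 0/6 → 0 ('')
  [5] 6/4 → 1 ('c')
  [6] 4/3 → 1 ('c')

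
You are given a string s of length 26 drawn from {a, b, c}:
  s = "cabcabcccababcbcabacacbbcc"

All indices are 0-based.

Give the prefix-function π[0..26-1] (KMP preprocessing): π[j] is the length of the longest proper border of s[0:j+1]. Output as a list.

π[0] = 0
j=1 s[j]='a': π[1]=0 (border '')
j=2 s[j]='b': π[2]=0 (border '')
j=3 s[j]='c': π[3]=1 (border 'c')
j=4 s[j]='a': π[4]=2 (border 'ca')
j=5 s[j]='b': π[5]=3 (border 'cab')
j=6 s[j]='c': π[6]=4 (border 'cabc')
j=7 s[j]='c': k: 4→1→0; π[7]=1 (border 'c')
j=8 s[j]='c': k: 1→0; π[8]=1 (border 'c')
j=9 s[j]='a': π[9]=2 (border 'ca')
j=10 s[j]='b': π[10]=3 (border 'cab')
j=11 s[j]='a': k: 3→0; π[11]=0 (border '')
j=12 s[j]='b': π[12]=0 (border '')
j=13 s[j]='c': π[13]=1 (border 'c')
j=14 s[j]='b': k: 1→0; π[14]=0 (border '')
j=15 s[j]='c': π[15]=1 (border 'c')
j=16 s[j]='a': π[16]=2 (border 'ca')
j=17 s[j]='b': π[17]=3 (border 'cab')
j=18 s[j]='a': k: 3→0; π[18]=0 (border '')
j=19 s[j]='c': π[19]=1 (border 'c')
j=20 s[j]='a': π[20]=2 (border 'ca')
j=21 s[j]='c': k: 2→0; π[21]=1 (border 'c')
j=22 s[j]='b': k: 1→0; π[22]=0 (border '')
j=23 s[j]='b': π[23]=0 (border '')
j=24 s[j]='c': π[24]=1 (border 'c')
j=25 s[j]='c': k: 1→0; π[25]=1 (border 'c')

[0, 0, 0, 1, 2, 3, 4, 1, 1, 2, 3, 0, 0, 1, 0, 1, 2, 3, 0, 1, 2, 1, 0, 0, 1, 1]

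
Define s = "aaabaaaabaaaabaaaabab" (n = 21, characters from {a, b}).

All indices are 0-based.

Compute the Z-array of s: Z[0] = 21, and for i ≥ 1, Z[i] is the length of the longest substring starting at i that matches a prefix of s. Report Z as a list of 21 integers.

[21, 2, 1, 0, 3, 15, 2, 1, 0, 3, 10, 2, 1, 0, 3, 5, 2, 1, 0, 1, 0]

Z[0]=21
i=1: i≥r, start 0; Z[1]=2 scan→box=[1,3)
i=2: min(r-i=1, Z[1]=2)=1; Z[2]=1
i=3: i≥r, start 0; Z[3]=0
i=4: i≥r, start 0; Z[4]=3 scan→box=[4,7)
i=5: min(r-i=2, Z[1]=2)=2; Z[5]=15 scan→box=[5,20)
i=6: min(r-i=14, Z[1]=2)=2; Z[6]=2
i=7: min(r-i=13, Z[2]=1)=1; Z[7]=1
i=8: min(r-i=12, Z[3]=0)=0; Z[8]=0
i=9: min(r-i=11, Z[4]=3)=3; Z[9]=3
i=10: min(r-i=10, Z[5]=15)=10; Z[10]=10
i=11: min(r-i=9, Z[6]=2)=2; Z[11]=2
i=12: min(r-i=8, Z[7]=1)=1; Z[12]=1
i=13: min(r-i=7, Z[8]=0)=0; Z[13]=0
i=14: min(r-i=6, Z[9]=3)=3; Z[14]=3
i=15: min(r-i=5, Z[10]=10)=5; Z[15]=5
i=16: min(r-i=4, Z[11]=2)=2; Z[16]=2
i=17: min(r-i=3, Z[12]=1)=1; Z[17]=1
i=18: min(r-i=2, Z[13]=0)=0; Z[18]=0
i=19: min(r-i=1, Z[14]=3)=1; Z[19]=1
i=20: i≥r, start 0; Z[20]=0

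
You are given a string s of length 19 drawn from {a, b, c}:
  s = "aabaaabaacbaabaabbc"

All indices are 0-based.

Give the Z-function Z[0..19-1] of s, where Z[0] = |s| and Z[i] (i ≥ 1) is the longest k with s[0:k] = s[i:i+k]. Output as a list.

Z[0]=19
i=1: outside box; Z[1]=1 extend→box=[1,2)
i=2: outside box; Z[2]=0
i=3: outside box; Z[3]=2 extend→box=[3,5)
i=4: min(r-i=1, Z[1]=1)=1; Z[4]=5 extend→box=[4,9)
i=5: min(r-i=4, Z[1]=1)=1; Z[5]=1
i=6: min(r-i=3, Z[2]=0)=0; Z[6]=0
i=7: min(r-i=2, Z[3]=2)=2; Z[7]=2
i=8: min(r-i=1, Z[4]=5)=1; Z[8]=1
i=9: outside box; Z[9]=0
i=10: outside box; Z[10]=0
i=11: outside box; Z[11]=5 extend→box=[11,16)
i=12: min(r-i=4, Z[1]=1)=1; Z[12]=1
i=13: min(r-i=3, Z[2]=0)=0; Z[13]=0
i=14: min(r-i=2, Z[3]=2)=2; Z[14]=3 extend→box=[14,17)
i=15: min(r-i=2, Z[1]=1)=1; Z[15]=1
i=16: min(r-i=1, Z[2]=0)=0; Z[16]=0
i=17: outside box; Z[17]=0
i=18: outside box; Z[18]=0

[19, 1, 0, 2, 5, 1, 0, 2, 1, 0, 0, 5, 1, 0, 3, 1, 0, 0, 0]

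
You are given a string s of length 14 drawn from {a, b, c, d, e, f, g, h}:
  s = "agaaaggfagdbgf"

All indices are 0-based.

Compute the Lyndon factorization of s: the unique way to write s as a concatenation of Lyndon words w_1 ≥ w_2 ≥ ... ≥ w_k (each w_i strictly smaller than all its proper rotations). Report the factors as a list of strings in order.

emit factor 1: 'ag' (i=0, period=2)
emit factor 2: 'aaaggfagdbgf' (i=2, period=12)

["ag", "aaaggfagdbgf"]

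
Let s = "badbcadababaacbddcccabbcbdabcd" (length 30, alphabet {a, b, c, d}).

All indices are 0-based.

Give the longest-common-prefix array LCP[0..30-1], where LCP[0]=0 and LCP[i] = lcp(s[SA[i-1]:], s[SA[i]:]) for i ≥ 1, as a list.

rank | idx | suffix
   0 |  11 | aacbddcccabbcbdabcd
   1 |   9 | abaacbddcccabbcbdabcd
   2 |   7 | ababaacbddcccabbcbdabcd
   3 |  20 | abbcbdabcd
   4 |  26 | abcd
   5 |  12 | acbddcccabbcbdabcd
   6 |   5 | adababaacbddcccabbcbdabcd
   7 |   1 | adbcadababaacbddcccabbcbdabcd
   8 |  10 | baacbddcccabbcbdabcd
   9 |   8 | babaacbddcccabbcbdabcd
  10 |   0 | badbcadababaacbddcccabbcbdabcd
  11 |  21 | bbcbdabcd
  12 |   3 | bcadababaacbddcccabbcbdabcd
  13 |  22 | bcbdabcd
  14 |  27 | bcd
  15 |  24 | bdabcd
  16 |  14 | bddcccabbcbdabcd
  17 |  19 | cabbcbdabcd
  18 |   4 | cadababaacbddcccabbcbdabcd
  19 |  23 | cbdabcd
  20 |  13 | cbddcccabbcbdabcd
  21 |  18 | ccabbcbdabcd
  22 |  17 | cccabbcbdabcd
  23 |  28 | cd
  24 |  29 | d
  25 |   6 | dababaacbddcccabbcbdabcd
  26 |  25 | dabcd
  27 |   2 | dbcadababaacbddcccabbcbdabcd
  28 |  16 | dcccabbcbdabcd
  29 |  15 | ddcccabbcbdabcd

SA = [11, 9, 7, 20, 26, 12, 5, 1, 10, 8, 0, 21, 3, 22, 27, 24, 14, 19, 4, 23, 13, 18, 17, 28, 29, 6, 25, 2, 16, 15]
[i] adj suffixes → lcp
  [1] 11/9 → 1 ('a')
  [2] 9/7 → 3 ('aba')
  [3] 7/20 → 2 ('ab')
  [4] 20/26 → 2 ('ab')
  [5] 26/12 → 1 ('a')
  [6] 12/5 → 1 ('a')
  [7] 5/1 → 2 ('ad')
  [8] 1/10 → 0 ('')
  [9] 10/8 → 2 ('ba')
  [10] 8/0 → 2 ('ba')
  [11] 0/21 → 1 ('b')
  [12] 21/3 → 1 ('b')
  [13] 3/22 → 2 ('bc')
  [14] 22/27 → 2 ('bc')
  [15] 27/24 → 1 ('b')
  [16] 24/14 → 2 ('bd')
  [17] 14/19 → 0 ('')
  [18] 19/4 → 2 ('ca')
  [19] 4/23 → 1 ('c')
  [20] 23/13 → 3 ('cbd')
  [21] 13/18 → 1 ('c')
  [22] 18/17 → 2 ('cc')
  [23] 17/28 → 1 ('c')
  [24] 28/29 → 0 ('')
  [25] 29/6 → 1 ('d')
  [26] 6/25 → 3 ('dab')
  [27] 25/2 → 1 ('d')
  [28] 2/16 → 1 ('d')
  [29] 16/15 → 1 ('d')

[0, 1, 3, 2, 2, 1, 1, 2, 0, 2, 2, 1, 1, 2, 2, 1, 2, 0, 2, 1, 3, 1, 2, 1, 0, 1, 3, 1, 1, 1]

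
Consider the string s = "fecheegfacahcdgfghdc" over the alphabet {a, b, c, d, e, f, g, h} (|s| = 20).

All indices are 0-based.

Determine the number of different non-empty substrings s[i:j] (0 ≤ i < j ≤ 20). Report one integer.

196

sorted suffixes:
  #0 SA[0]=8  'acahcdgfghdc'
  #1 SA[1]=10  'ahcdgfghdc'
  #2 SA[2]=19  'c'
  #3 SA[3]=9  'cahcdgfghdc'
  #4 SA[4]=12  'cdgfghdc'
  #5 SA[5]=2  'cheegfacahcdgfghdc'
  #6 SA[6]=18  'dc'
  #7 SA[7]=13  'dgfghdc'
  #8 SA[8]=1  'echeegfacahcdgfghdc'
  #9 SA[9]=4  'eegfacahcdgfghdc'
  #10 SA[10]=5  'egfacahcdgfghdc'
  #11 SA[11]=7  'facahcdgfghdc'
  #12 SA[12]=0  'fecheegfacahcdgfghdc'
  #13 SA[13]=15  'fghdc'
  #14 SA[14]=6  'gfacahcdgfghdc'
  #15 SA[15]=14  'gfghdc'
  #16 SA[16]=16  'ghdc'
  #17 SA[17]=11  'hcdgfghdc'
  #18 SA[18]=17  'hdc'
  #19 SA[19]=3  'heegfacahcdgfghdc'

SA = [8, 10, 19, 9, 12, 2, 18, 13, 1, 4, 5, 7, 0, 15, 6, 14, 16, 11, 17, 3]
[i] adj suffixes → lcp
  [1] 8/10 → 1 ('a')
  [2] 10/19 → 0 ('')
  [3] 19/9 → 1 ('c')
  [4] 9/12 → 1 ('c')
  [5] 12/2 → 1 ('c')
  [6] 2/18 → 0 ('')
  [7] 18/13 → 1 ('d')
  [8] 13/1 → 0 ('')
  [9] 1/4 → 1 ('e')
  [10] 4/5 → 1 ('e')
  [11] 5/7 → 0 ('')
  [12] 7/0 → 1 ('f')
  [13] 0/15 → 1 ('f')
  [14] 15/6 → 0 ('')
  [15] 6/14 → 2 ('gf')
  [16] 14/16 → 1 ('g')
  [17] 16/11 → 0 ('')
  [18] 11/17 → 1 ('h')
  [19] 17/3 → 1 ('h')

n(n+1)/2 = 20·21/2 = 210
Σ LCP = 0 + 1 + 0 + 1 + 1 + 1 + 0 + 1 + 0 + 1 + 1 + 0 + 1 + 1 + 0 + 2 + 1 + 0 + 1 + 1 = 14
distinct = 210 − 14 = 196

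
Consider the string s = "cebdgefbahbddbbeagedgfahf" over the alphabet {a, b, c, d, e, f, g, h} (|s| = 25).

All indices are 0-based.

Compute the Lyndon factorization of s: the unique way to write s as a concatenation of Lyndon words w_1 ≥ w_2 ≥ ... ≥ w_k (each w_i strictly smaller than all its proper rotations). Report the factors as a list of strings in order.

["ce", "bdgef", "b", "ahbddbbe", "agedgfahf"]

emit factor 1: 'ce' (i=0, period=2)
emit factor 2: 'bdgef' (i=2, period=5)
emit factor 3: 'b' (i=7, period=1)
emit factor 4: 'ahbddbbe' (i=8, period=8)
emit factor 5: 'agedgfahf' (i=16, period=9)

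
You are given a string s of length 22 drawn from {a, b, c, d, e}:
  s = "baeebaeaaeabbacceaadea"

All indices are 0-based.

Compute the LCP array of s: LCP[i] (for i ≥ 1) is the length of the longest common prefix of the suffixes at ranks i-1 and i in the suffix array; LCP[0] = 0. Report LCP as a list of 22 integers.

rank→(start, suffix):
  0 → (21, 'a')
  1 → (17, 'aadea')
  2 → (7, 'aaeabbacceaadea')
  3 → (10, 'abbacceaadea')
  4 → (13, 'acceaadea')
  5 → (18, 'adea')
  6 → (5, 'aeaaeabbacceaadea')
  7 → (8, 'aeabbacceaadea')
  8 → (1, 'aeebaeaaeabbacceaadea')
  9 → (12, 'bacceaadea')
  10 → (4, 'baeaaeabbacceaadea')
  11 → (0, 'baeebaeaaeabbacceaadea')
  12 → (11, 'bbacceaadea')
  13 → (14, 'cceaadea')
  14 → (15, 'ceaadea')
  15 → (19, 'dea')
  16 → (20, 'ea')
  17 → (16, 'eaadea')
  18 → (6, 'eaaeabbacceaadea')
  19 → (9, 'eabbacceaadea')
  20 → (3, 'ebaeaaeabbacceaadea')
  21 → (2, 'eebaeaaeabbacceaadea')

SA = [21, 17, 7, 10, 13, 18, 5, 8, 1, 12, 4, 0, 11, 14, 15, 19, 20, 16, 6, 9, 3, 2]
[i] adj suffixes → lcp
  [1] 21/17 → 1 ('a')
  [2] 17/7 → 2 ('aa')
  [3] 7/10 → 1 ('a')
  [4] 10/13 → 1 ('a')
  [5] 13/18 → 1 ('a')
  [6] 18/5 → 1 ('a')
  [7] 5/8 → 3 ('aea')
  [8] 8/1 → 2 ('ae')
  [9] 1/12 → 0 ('')
  [10] 12/4 → 2 ('ba')
  [11] 4/0 → 3 ('bae')
  [12] 0/11 → 1 ('b')
  [13] 11/14 → 0 ('')
  [14] 14/15 → 1 ('c')
  [15] 15/19 → 0 ('')
  [16] 19/20 → 0 ('')
  [17] 20/16 → 2 ('ea')
  [18] 16/6 → 3 ('eaa')
  [19] 6/9 → 2 ('ea')
  [20] 9/3 → 1 ('e')
  [21] 3/2 → 1 ('e')

[0, 1, 2, 1, 1, 1, 1, 3, 2, 0, 2, 3, 1, 0, 1, 0, 0, 2, 3, 2, 1, 1]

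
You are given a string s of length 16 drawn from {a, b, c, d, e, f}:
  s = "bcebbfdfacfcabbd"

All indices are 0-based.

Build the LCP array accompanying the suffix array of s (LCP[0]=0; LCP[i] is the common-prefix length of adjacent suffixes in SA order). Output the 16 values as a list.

rank→(start, suffix):
  0 → (12, 'abbd')
  1 → (8, 'acfcabbd')
  2 → (13, 'bbd')
  3 → (3, 'bbfdfacfcabbd')
  4 → (0, 'bcebbfdfacfcabbd')
  5 → (14, 'bd')
  6 → (4, 'bfdfacfcabbd')
  7 → (11, 'cabbd')
  8 → (1, 'cebbfdfacfcabbd')
  9 → (9, 'cfcabbd')
  10 → (15, 'd')
  11 → (6, 'dfacfcabbd')
  12 → (2, 'ebbfdfacfcabbd')
  13 → (7, 'facfcabbd')
  14 → (10, 'fcabbd')
  15 → (5, 'fdfacfcabbd')

SA = [12, 8, 13, 3, 0, 14, 4, 11, 1, 9, 15, 6, 2, 7, 10, 5]
rank  pair      lcp
   1  s[12:],s[8:]  1  'a'
   2  s[8:],s[13:]  0  ''
   3  s[13:],s[3:]  2  'bb'
   4  s[3:],s[0:]  1  'b'
   5  s[0:],s[14:]  1  'b'
   6  s[14:],s[4:]  1  'b'
   7  s[4:],s[11:]  0  ''
   8  s[11:],s[1:]  1  'c'
   9  s[1:],s[9:]  1  'c'
  10  s[9:],s[15:]  0  ''
  11  s[15:],s[6:]  1  'd'
  12  s[6:],s[2:]  0  ''
  13  s[2:],s[7:]  0  ''
  14  s[7:],s[10:]  1  'f'
  15  s[10:],s[5:]  1  'f'

[0, 1, 0, 2, 1, 1, 1, 0, 1, 1, 0, 1, 0, 0, 1, 1]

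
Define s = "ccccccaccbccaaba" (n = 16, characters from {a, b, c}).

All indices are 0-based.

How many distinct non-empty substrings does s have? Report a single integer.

rank→(start, suffix):
  0 → (15, 'a')
  1 → (12, 'aaba')
  2 → (13, 'aba')
  3 → (6, 'accbccaaba')
  4 → (14, 'ba')
  5 → (9, 'bccaaba')
  6 → (11, 'caaba')
  7 → (5, 'caccbccaaba')
  8 → (8, 'cbccaaba')
  9 → (10, 'ccaaba')
  10 → (4, 'ccaccbccaaba')
  11 → (7, 'ccbccaaba')
  12 → (3, 'cccaccbccaaba')
  13 → (2, 'ccccaccbccaaba')
  14 → (1, 'cccccaccbccaaba')
  15 → (0, 'ccccccaccbccaaba')

SA = [15, 12, 13, 6, 14, 9, 11, 5, 8, 10, 4, 7, 3, 2, 1, 0]
[i] adj suffixes → lcp
  [1] 15/12 → 1 ('a')
  [2] 12/13 → 1 ('a')
  [3] 13/6 → 1 ('a')
  [4] 6/14 → 0 ('')
  [5] 14/9 → 1 ('b')
  [6] 9/11 → 0 ('')
  [7] 11/5 → 2 ('ca')
  [8] 5/8 → 1 ('c')
  [9] 8/10 → 1 ('c')
  [10] 10/4 → 3 ('cca')
  [11] 4/7 → 2 ('cc')
  [12] 7/3 → 2 ('cc')
  [13] 3/2 → 3 ('ccc')
  [14] 2/1 → 4 ('cccc')
  [15] 1/0 → 5 ('ccccc')

n(n+1)/2 = 16·17/2 = 136
Σ LCP = 0 + 1 + 1 + 1 + 0 + 1 + 0 + 2 + 1 + 1 + 3 + 2 + 2 + 3 + 4 + 5 = 27
distinct = 136 − 27 = 109

109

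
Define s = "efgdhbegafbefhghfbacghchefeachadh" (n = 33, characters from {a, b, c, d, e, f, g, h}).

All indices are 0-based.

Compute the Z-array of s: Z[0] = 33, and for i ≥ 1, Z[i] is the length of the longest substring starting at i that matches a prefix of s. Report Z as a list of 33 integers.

Z[0]=33
i=1: fresh scan; Z[1]=0
i=2: fresh scan; Z[2]=0
i=3: fresh scan; Z[3]=0
i=4: fresh scan; Z[4]=0
i=5: fresh scan; Z[5]=0
i=6: fresh scan; Z[6]=1 grow→box=[6,7)
i=7: fresh scan; Z[7]=0
i=8: fresh scan; Z[8]=0
i=9: fresh scan; Z[9]=0
i=10: fresh scan; Z[10]=0
i=11: fresh scan; Z[11]=2 grow→box=[11,13)
i=12: min(r-i=1, Z[1]=0)=0; Z[12]=0
i=13: fresh scan; Z[13]=0
i=14: fresh scan; Z[14]=0
i=15: fresh scan; Z[15]=0
i=16: fresh scan; Z[16]=0
i=17: fresh scan; Z[17]=0
i=18: fresh scan; Z[18]=0
i=19: fresh scan; Z[19]=0
i=20: fresh scan; Z[20]=0
i=21: fresh scan; Z[21]=0
i=22: fresh scan; Z[22]=0
i=23: fresh scan; Z[23]=0
i=24: fresh scan; Z[24]=2 grow→box=[24,26)
i=25: min(r-i=1, Z[1]=0)=0; Z[25]=0
i=26: fresh scan; Z[26]=1 grow→box=[26,27)
i=27: fresh scan; Z[27]=0
i=28: fresh scan; Z[28]=0
i=29: fresh scan; Z[29]=0
i=30: fresh scan; Z[30]=0
i=31: fresh scan; Z[31]=0
i=32: fresh scan; Z[32]=0

[33, 0, 0, 0, 0, 0, 1, 0, 0, 0, 0, 2, 0, 0, 0, 0, 0, 0, 0, 0, 0, 0, 0, 0, 2, 0, 1, 0, 0, 0, 0, 0, 0]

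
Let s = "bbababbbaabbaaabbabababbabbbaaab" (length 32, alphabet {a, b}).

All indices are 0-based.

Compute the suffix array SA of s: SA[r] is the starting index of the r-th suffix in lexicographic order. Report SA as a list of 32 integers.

sorted suffixes:
  #0 SA[0]=28  'aaab'
  #1 SA[1]=12  'aaabbabababbabbbaaab'
  #2 SA[2]=29  'aab'
  #3 SA[3]=8  'aabbaaabbabababbabbbaaab'
  #4 SA[4]=13  'aabbabababbabbbaaab'
  #5 SA[5]=30  'ab'
  #6 SA[6]=17  'abababbabbbaaab'
  #7 SA[7]=19  'ababbabbbaaab'
  #8 SA[8]=2  'ababbbaabbaaabbabababbabbbaaab'
  #9 SA[9]=9  'abbaaabbabababbabbbaaab'
  #10 SA[10]=14  'abbabababbabbbaaab'
  #11 SA[11]=21  'abbabbbaaab'
  #12 SA[12]=24  'abbbaaab'
  #13 SA[13]=4  'abbbaabbaaabbabababbabbbaaab'
  #14 SA[14]=31  'b'
  #15 SA[15]=27  'baaab'
  #16 SA[16]=11  'baaabbabababbabbbaaab'
  #17 SA[17]=7  'baabbaaabbabababbabbbaaab'
  #18 SA[18]=16  'babababbabbbaaab'
  #19 SA[19]=18  'bababbabbbaaab'
  #20 SA[20]=1  'bababbbaabbaaabbabababbabbbaaab'
  #21 SA[21]=20  'babbabbbaaab'
  #22 SA[22]=23  'babbbaaab'
  #23 SA[23]=3  'babbbaabbaaabbabababbabbbaaab'
  #24 SA[24]=26  'bbaaab'
  #25 SA[25]=10  'bbaaabbabababbabbbaaab'
  #26 SA[26]=6  'bbaabbaaabbabababbabbbaaab'
  #27 SA[27]=15  'bbabababbabbbaaab'
  #28 SA[28]=0  'bbababbbaabbaaabbabababbabbbaaab'
  #29 SA[29]=22  'bbabbbaaab'
  #30 SA[30]=25  'bbbaaab'
  #31 SA[31]=5  'bbbaabbaaabbabababbabbbaaab'

[28, 12, 29, 8, 13, 30, 17, 19, 2, 9, 14, 21, 24, 4, 31, 27, 11, 7, 16, 18, 1, 20, 23, 3, 26, 10, 6, 15, 0, 22, 25, 5]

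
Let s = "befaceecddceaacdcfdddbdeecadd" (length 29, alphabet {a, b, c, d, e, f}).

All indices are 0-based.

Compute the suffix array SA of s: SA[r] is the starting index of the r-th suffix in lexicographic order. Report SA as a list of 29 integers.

[12, 13, 3, 26, 21, 0, 25, 14, 7, 10, 4, 16, 28, 20, 9, 15, 27, 19, 8, 18, 22, 11, 24, 6, 23, 5, 1, 2, 17]

rank | idx | suffix
   0 |  12 | aacdcfdddbdeecadd
   1 |  13 | acdcfdddbdeecadd
   2 |   3 | aceecddceaacdcfdddbdeecadd
   3 |  26 | add
   4 |  21 | bdeecadd
   5 |   0 | befaceecddceaacdcfdddbdeecadd
   6 |  25 | cadd
   7 |  14 | cdcfdddbdeecadd
   8 |   7 | cddceaacdcfdddbdeecadd
   9 |  10 | ceaacdcfdddbdeecadd
  10 |   4 | ceecddceaacdcfdddbdeecadd
  11 |  16 | cfdddbdeecadd
  12 |  28 | d
  13 |  20 | dbdeecadd
  14 |   9 | dceaacdcfdddbdeecadd
  15 |  15 | dcfdddbdeecadd
  16 |  27 | dd
  17 |  19 | ddbdeecadd
  18 |   8 | ddceaacdcfdddbdeecadd
  19 |  18 | dddbdeecadd
  20 |  22 | deecadd
  21 |  11 | eaacdcfdddbdeecadd
  22 |  24 | ecadd
  23 |   6 | ecddceaacdcfdddbdeecadd
  24 |  23 | eecadd
  25 |   5 | eecddceaacdcfdddbdeecadd
  26 |   1 | efaceecddceaacdcfdddbdeecadd
  27 |   2 | faceecddceaacdcfdddbdeecadd
  28 |  17 | fdddbdeecadd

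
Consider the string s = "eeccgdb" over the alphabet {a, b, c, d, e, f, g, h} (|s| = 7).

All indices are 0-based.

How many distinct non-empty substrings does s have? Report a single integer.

sorted suffixes:
  #0 SA[0]=6  'b'
  #1 SA[1]=2  'ccgdb'
  #2 SA[2]=3  'cgdb'
  #3 SA[3]=5  'db'
  #4 SA[4]=1  'eccgdb'
  #5 SA[5]=0  'eeccgdb'
  #6 SA[6]=4  'gdb'

SA = [6, 2, 3, 5, 1, 0, 4]
rank  pair      lcp
   1  s[6:],s[2:]  0  ''
   2  s[2:],s[3:]  1  'c'
   3  s[3:],s[5:]  0  ''
   4  s[5:],s[1:]  0  ''
   5  s[1:],s[0:]  1  'e'
   6  s[0:],s[4:]  0  ''

n(n+1)/2 = 7·8/2 = 28
Σ LCP = 0 + 0 + 1 + 0 + 0 + 1 + 0 = 2
distinct = 28 − 2 = 26

26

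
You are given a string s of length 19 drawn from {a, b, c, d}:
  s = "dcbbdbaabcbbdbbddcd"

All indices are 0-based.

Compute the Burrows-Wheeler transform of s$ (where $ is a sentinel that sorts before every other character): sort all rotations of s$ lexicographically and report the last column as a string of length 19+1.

rank  rotation              last
    0  $dcbbdbaabcbbdbbddcd  d
    1  aabcbbdbbddcd$dcbbdb  b
    2  abcbbdbbddcd$dcbbdba  a
    3  baabcbbdbbddcd$dcbbd  d
    4  bbdbaabcbbdbbddcd$dc  c
    5  bbdbbddcd$dcbbdbaabc  c
    6  bbddcd$dcbbdbaabcbbd  d
    7  bcbbdbbddcd$dcbbdbaa  a
    8  bdbaabcbbdbbddcd$dcb  b
    9  bdbbddcd$dcbbdbaabcb  b
   10  bddcd$dcbbdbaabcbbdb  b
   11  cbbdbaabcbbdbbddcd$d  d
   12  cbbdbbddcd$dcbbdbaab  b
   13  cd$dcbbdbaabcbbdbbdd  d
   14  d$dcbbdbaabcbbdbbddc  c
   15  dbaabcbbdbbddcd$dcbb  b
   16  dbbddcd$dcbbdbaabcbb  b
   17  dcbbdbaabcbbdbbddcd$  $
   18  dcd$dcbbdbaabcbbdbbd  d
   19  ddcd$dcbbdbaabcbbdbb  b

dbadccdabbbdbdcbb$db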